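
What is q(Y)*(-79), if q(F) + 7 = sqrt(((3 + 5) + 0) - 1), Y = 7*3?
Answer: 553 - 79*sqrt(7) ≈ 343.99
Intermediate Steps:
Y = 21
q(F) = -7 + sqrt(7) (q(F) = -7 + sqrt(((3 + 5) + 0) - 1) = -7 + sqrt((8 + 0) - 1) = -7 + sqrt(8 - 1) = -7 + sqrt(7))
q(Y)*(-79) = (-7 + sqrt(7))*(-79) = 553 - 79*sqrt(7)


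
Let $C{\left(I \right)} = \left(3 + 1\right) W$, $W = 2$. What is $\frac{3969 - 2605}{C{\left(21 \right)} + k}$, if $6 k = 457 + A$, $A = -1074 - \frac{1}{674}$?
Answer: $- \frac{5516016}{383507} \approx -14.383$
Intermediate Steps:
$A = - \frac{723877}{674}$ ($A = -1074 - \frac{1}{674} = - \frac{723877}{674} \approx -1074.0$)
$C{\left(I \right)} = 8$ ($C{\left(I \right)} = \left(3 + 1\right) 2 = 4 \cdot 2 = 8$)
$k = - \frac{415859}{4044}$ ($k = \frac{457 - \frac{723877}{674}}{6} = \frac{1}{6} \left(- \frac{415859}{674}\right) = - \frac{415859}{4044} \approx -102.83$)
$\frac{3969 - 2605}{C{\left(21 \right)} + k} = \frac{3969 - 2605}{8 - \frac{415859}{4044}} = \frac{1364}{- \frac{383507}{4044}} = 1364 \left(- \frac{4044}{383507}\right) = - \frac{5516016}{383507}$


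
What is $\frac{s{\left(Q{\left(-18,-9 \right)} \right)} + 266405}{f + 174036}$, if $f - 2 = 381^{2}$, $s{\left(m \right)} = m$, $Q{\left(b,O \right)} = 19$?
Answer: $\frac{266424}{319199} \approx 0.83466$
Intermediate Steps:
$f = 145163$ ($f = 2 + 381^{2} = 2 + 145161 = 145163$)
$\frac{s{\left(Q{\left(-18,-9 \right)} \right)} + 266405}{f + 174036} = \frac{19 + 266405}{145163 + 174036} = \frac{266424}{319199}$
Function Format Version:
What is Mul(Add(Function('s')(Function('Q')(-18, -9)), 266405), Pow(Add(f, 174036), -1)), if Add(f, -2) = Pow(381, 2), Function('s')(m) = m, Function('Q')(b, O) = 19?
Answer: Rational(266424, 319199) ≈ 0.83466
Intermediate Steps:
f = 145163 (f = Add(2, Pow(381, 2)) = Add(2, 145161) = 145163)
Mul(Add(Function('s')(Function('Q')(-18, -9)), 266405), Pow(Add(f, 174036), -1)) = Mul(Add(19, 266405), Pow(Add(145163, 174036), -1)) = Mul(266424, Pow(319199, -1)) = Mul(266424, Rational(1, 319199)) = Rational(266424, 319199)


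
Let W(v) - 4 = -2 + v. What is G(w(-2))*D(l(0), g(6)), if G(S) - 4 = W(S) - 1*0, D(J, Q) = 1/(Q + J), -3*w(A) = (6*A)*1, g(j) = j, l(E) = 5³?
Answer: 10/131 ≈ 0.076336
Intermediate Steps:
l(E) = 125
W(v) = 2 + v (W(v) = 4 + (-2 + v) = 2 + v)
w(A) = -2*A (w(A) = -6*A/3 = -2*A)
D(J, Q) = 1/(J + Q)
G(S) = 6 + S (G(S) = 4 + ((2 + S) - 1*0) = 4 + ((2 + S) + 0) = 4 + (2 + S) = 6 + S)
G(w(-2))*D(l(0), g(6)) = (6 - 2*(-2))/(125 + 6) = (6 + 4)/131 = 10*(1/131) = 10/131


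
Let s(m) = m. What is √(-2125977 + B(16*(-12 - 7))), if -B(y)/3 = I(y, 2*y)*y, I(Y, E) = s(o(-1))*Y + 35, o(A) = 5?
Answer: I*√3480297 ≈ 1865.6*I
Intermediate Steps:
I(Y, E) = 35 + 5*Y (I(Y, E) = 5*Y + 35 = 35 + 5*Y)
B(y) = -3*y*(35 + 5*y) (B(y) = -3*(35 + 5*y)*y = -3*y*(35 + 5*y))
√(-2125977 + B(16*(-12 - 7))) = √(-2125977 - 15*16*(-12 - 7)*(7 + 16*(-12 - 7))) = √(-2125977 - 15*16*(-19)*(7 + 16*(-19))) = √(-2125977 - 15*(-304)*(7 - 304)) = √(-2125977 - 15*(-304)*(-297)) = √(-2125977 - 1354320) = √(-3480297) = I*√3480297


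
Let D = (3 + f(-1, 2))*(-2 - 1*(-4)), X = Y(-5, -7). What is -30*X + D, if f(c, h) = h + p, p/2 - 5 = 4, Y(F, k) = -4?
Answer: 166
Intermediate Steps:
X = -4
p = 18 (p = 10 + 2*4 = 10 + 8 = 18)
f(c, h) = 18 + h (f(c, h) = h + 18 = 18 + h)
D = 46 (D = (3 + (18 + 2))*(-2 - 1*(-4)) = (3 + 20)*(-2 + 4) = 23*2 = 46)
-30*X + D = -30*(-4) + 46 = 120 + 46 = 166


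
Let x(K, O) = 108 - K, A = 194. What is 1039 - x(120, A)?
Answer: 1051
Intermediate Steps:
1039 - x(120, A) = 1039 - (108 - 1*120) = 1039 - (108 - 120) = 1039 - 1*(-12) = 1039 + 12 = 1051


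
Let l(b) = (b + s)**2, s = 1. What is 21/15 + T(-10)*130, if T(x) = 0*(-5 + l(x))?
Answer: 7/5 ≈ 1.4000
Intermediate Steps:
l(b) = (1 + b)**2 (l(b) = (b + 1)**2 = (1 + b)**2)
T(x) = 0 (T(x) = 0*(-5 + (1 + x)**2) = 0)
21/15 + T(-10)*130 = 21/15 + 0*130 = 21*(1/15) + 0 = 7/5 + 0 = 7/5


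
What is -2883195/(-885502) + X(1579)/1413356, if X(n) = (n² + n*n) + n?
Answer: 4245959472021/625764782356 ≈ 6.7852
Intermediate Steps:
X(n) = n + 2*n² (X(n) = (n² + n²) + n = 2*n² + n = n + 2*n²)
-2883195/(-885502) + X(1579)/1413356 = -2883195/(-885502) + (1579*(1 + 2*1579))/1413356 = -2883195*(-1/885502) + (1579*(1 + 3158))*(1/1413356) = 2883195/885502 + (1579*3159)*(1/1413356) = 2883195/885502 + 4988061*(1/1413356) = 2883195/885502 + 4988061/1413356 = 4245959472021/625764782356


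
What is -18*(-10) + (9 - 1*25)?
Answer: 164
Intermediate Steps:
-18*(-10) + (9 - 1*25) = 180 + (9 - 25) = 180 - 16 = 164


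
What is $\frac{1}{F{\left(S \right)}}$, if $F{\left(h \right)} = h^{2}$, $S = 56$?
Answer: $\frac{1}{3136} \approx 0.00031888$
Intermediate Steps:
$\frac{1}{F{\left(S \right)}} = \frac{1}{56^{2}} = \frac{1}{3136}$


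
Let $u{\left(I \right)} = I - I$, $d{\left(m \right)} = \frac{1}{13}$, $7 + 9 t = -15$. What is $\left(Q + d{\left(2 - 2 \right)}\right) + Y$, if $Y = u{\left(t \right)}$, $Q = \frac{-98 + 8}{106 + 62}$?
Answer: $- \frac{167}{364} \approx -0.45879$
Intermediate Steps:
$Q = - \frac{15}{28}$ ($Q = - \frac{90}{168} = \left(-90\right) \frac{1}{168} = - \frac{15}{28} \approx -0.53571$)
$t = - \frac{22}{9}$ ($t = - \frac{7}{9} + \frac{1}{9} \left(-15\right) = - \frac{7}{9} - \frac{5}{3} = - \frac{22}{9} \approx -2.4444$)
$d{\left(m \right)} = \frac{1}{13}$
$u{\left(I \right)} = 0$
$Y = 0$
$\left(Q + d{\left(2 - 2 \right)}\right) + Y = \left(- \frac{15}{28} + \frac{1}{13}\right) + 0 = - \frac{167}{364} + 0 = - \frac{167}{364}$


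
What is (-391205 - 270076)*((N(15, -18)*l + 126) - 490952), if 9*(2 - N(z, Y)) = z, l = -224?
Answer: 324623283754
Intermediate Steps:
N(z, Y) = 2 - z/9
(-391205 - 270076)*((N(15, -18)*l + 126) - 490952) = (-391205 - 270076)*(((2 - 1/9*15)*(-224) + 126) - 490952) = -661281*(((2 - 5/3)*(-224) + 126) - 490952) = -661281*(((1/3)*(-224) + 126) - 490952) = -661281*((-224/3 + 126) - 490952) = -661281*(154/3 - 490952) = -661281*(-1472702/3) = 324623283754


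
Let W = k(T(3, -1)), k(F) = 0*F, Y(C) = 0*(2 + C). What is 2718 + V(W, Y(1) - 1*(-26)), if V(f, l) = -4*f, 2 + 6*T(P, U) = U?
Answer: 2718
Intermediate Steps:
Y(C) = 0
T(P, U) = -⅓ + U/6
k(F) = 0
W = 0
2718 + V(W, Y(1) - 1*(-26)) = 2718 - 4*0 = 2718 + 0 = 2718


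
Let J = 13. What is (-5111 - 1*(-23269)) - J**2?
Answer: 17989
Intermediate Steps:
(-5111 - 1*(-23269)) - J**2 = (-5111 - 1*(-23269)) - 1*13**2 = (-5111 + 23269) - 1*169 = 18158 - 169 = 17989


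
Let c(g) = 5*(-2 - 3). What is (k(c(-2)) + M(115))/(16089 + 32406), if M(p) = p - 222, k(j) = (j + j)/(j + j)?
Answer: -2/915 ≈ -0.0021858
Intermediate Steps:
c(g) = -25 (c(g) = 5*(-5) = -25)
k(j) = 1 (k(j) = (2*j)/((2*j)) = (2*j)*(1/(2*j)) = 1)
M(p) = -222 + p
(k(c(-2)) + M(115))/(16089 + 32406) = (1 + (-222 + 115))/(16089 + 32406) = (1 - 107)/48495 = -106*1/48495 = -2/915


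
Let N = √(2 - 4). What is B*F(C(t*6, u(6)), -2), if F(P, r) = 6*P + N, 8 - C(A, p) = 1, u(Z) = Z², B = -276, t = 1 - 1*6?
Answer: -11592 - 276*I*√2 ≈ -11592.0 - 390.32*I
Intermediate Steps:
N = I*√2 (N = √(-2) = I*√2 ≈ 1.4142*I)
t = -5 (t = 1 - 6 = -5)
C(A, p) = 7 (C(A, p) = 8 - 1*1 = 8 - 1 = 7)
F(P, r) = 6*P + I*√2
B*F(C(t*6, u(6)), -2) = -276*(6*7 + I*√2) = -276*(42 + I*√2) = -11592 - 276*I*√2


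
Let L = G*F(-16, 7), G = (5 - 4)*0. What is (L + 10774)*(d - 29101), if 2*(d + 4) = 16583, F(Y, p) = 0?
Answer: -224244649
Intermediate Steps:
G = 0 (G = 1*0 = 0)
d = 16575/2 (d = -4 + (½)*16583 = -4 + 16583/2 = 16575/2 ≈ 8287.5)
L = 0 (L = 0*0 = 0)
(L + 10774)*(d - 29101) = (0 + 10774)*(16575/2 - 29101) = 10774*(-41627/2) = -224244649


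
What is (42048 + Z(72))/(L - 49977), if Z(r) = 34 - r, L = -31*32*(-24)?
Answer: -42010/26169 ≈ -1.6053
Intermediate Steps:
L = 23808 (L = -992*(-24) = 23808)
(42048 + Z(72))/(L - 49977) = (42048 + (34 - 1*72))/(23808 - 49977) = (42048 + (34 - 72))/(-26169) = (42048 - 38)*(-1/26169) = 42010*(-1/26169) = -42010/26169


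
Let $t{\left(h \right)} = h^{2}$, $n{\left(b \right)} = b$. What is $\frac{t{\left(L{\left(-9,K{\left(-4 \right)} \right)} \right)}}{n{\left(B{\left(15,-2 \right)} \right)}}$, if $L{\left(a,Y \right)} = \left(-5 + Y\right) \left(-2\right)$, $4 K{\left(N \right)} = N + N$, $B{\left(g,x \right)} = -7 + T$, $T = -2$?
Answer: $- \frac{196}{9} \approx -21.778$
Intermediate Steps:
$B{\left(g,x \right)} = -9$ ($B{\left(g,x \right)} = -7 - 2 = -9$)
$K{\left(N \right)} = \frac{N}{2}$ ($K{\left(N \right)} = \frac{N + N}{4} = \frac{2 N}{4} = \frac{N}{2}$)
$L{\left(a,Y \right)} = 10 - 2 Y$
$\frac{t{\left(L{\left(-9,K{\left(-4 \right)} \right)} \right)}}{n{\left(B{\left(15,-2 \right)} \right)}} = \frac{\left(10 - 2 \cdot \frac{1}{2} \left(-4\right)\right)^{2}}{-9} = \left(10 - -4\right)^{2} \left(- \frac{1}{9}\right) = \left(10 + 4\right)^{2} \left(- \frac{1}{9}\right) = 14^{2} \left(- \frac{1}{9}\right) = 196 \left(- \frac{1}{9}\right) = - \frac{196}{9}$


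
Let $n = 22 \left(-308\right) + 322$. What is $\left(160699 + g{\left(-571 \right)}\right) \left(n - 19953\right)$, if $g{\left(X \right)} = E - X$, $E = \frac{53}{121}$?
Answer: $- \frac{515298883261}{121} \approx -4.2587 \cdot 10^{9}$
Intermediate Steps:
$n = -6454$ ($n = -6776 + 322 = -6454$)
$E = \frac{53}{121}$ ($E = 53 \cdot \frac{1}{121} = \frac{53}{121} \approx 0.43802$)
$g{\left(X \right)} = \frac{53}{121} - X$
$\left(160699 + g{\left(-571 \right)}\right) \left(n - 19953\right) = \left(160699 + \left(\frac{53}{121} - -571\right)\right) \left(-6454 - 19953\right) = \left(160699 + \left(\frac{53}{121} + 571\right)\right) \left(-26407\right) = \left(160699 + \frac{69144}{121}\right) \left(-26407\right) = \frac{19513723}{121} \left(-26407\right) = - \frac{515298883261}{121}$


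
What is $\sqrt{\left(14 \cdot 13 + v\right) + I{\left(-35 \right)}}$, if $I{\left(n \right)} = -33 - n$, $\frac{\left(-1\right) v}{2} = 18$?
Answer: $2 \sqrt{37} \approx 12.166$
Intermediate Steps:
$v = -36$ ($v = \left(-2\right) 18 = -36$)
$\sqrt{\left(14 \cdot 13 + v\right) + I{\left(-35 \right)}} = \sqrt{\left(14 \cdot 13 - 36\right) - -2} = \sqrt{\left(182 - 36\right) + \left(-33 + 35\right)} = \sqrt{146 + 2} = \sqrt{148} = 2 \sqrt{37}$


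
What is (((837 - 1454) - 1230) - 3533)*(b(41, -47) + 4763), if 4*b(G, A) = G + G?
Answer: -25735230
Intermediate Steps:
b(G, A) = G/2 (b(G, A) = (G + G)/4 = (2*G)/4 = G/2)
(((837 - 1454) - 1230) - 3533)*(b(41, -47) + 4763) = (((837 - 1454) - 1230) - 3533)*((½)*41 + 4763) = ((-617 - 1230) - 3533)*(41/2 + 4763) = (-1847 - 3533)*(9567/2) = -5380*9567/2 = -25735230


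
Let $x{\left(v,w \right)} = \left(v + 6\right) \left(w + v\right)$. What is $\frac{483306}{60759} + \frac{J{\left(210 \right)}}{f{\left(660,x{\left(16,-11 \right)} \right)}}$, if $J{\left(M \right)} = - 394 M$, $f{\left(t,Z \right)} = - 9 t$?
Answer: $\frac{14625995}{668349} \approx 21.884$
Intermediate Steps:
$x{\left(v,w \right)} = \left(6 + v\right) \left(v + w\right)$
$\frac{483306}{60759} + \frac{J{\left(210 \right)}}{f{\left(660,x{\left(16,-11 \right)} \right)}} = \frac{483306}{60759} + \frac{\left(-394\right) 210}{\left(-9\right) 660} = 483306 \cdot \frac{1}{60759} - \frac{82740}{-5940} = \frac{161102}{20253} - - \frac{1379}{99} = \frac{161102}{20253} + \frac{1379}{99} = \frac{14625995}{668349}$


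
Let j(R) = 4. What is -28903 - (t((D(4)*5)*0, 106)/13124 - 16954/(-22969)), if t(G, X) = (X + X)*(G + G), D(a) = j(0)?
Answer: -663889961/22969 ≈ -28904.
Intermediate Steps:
D(a) = 4
t(G, X) = 4*G*X (t(G, X) = (2*X)*(2*G) = 4*G*X)
-28903 - (t((D(4)*5)*0, 106)/13124 - 16954/(-22969)) = -28903 - ((4*((4*5)*0)*106)/13124 - 16954/(-22969)) = -28903 - ((4*(20*0)*106)*(1/13124) - 16954*(-1/22969)) = -28903 - ((4*0*106)*(1/13124) + 16954/22969) = -28903 - (0*(1/13124) + 16954/22969) = -28903 - (0 + 16954/22969) = -28903 - 1*16954/22969 = -28903 - 16954/22969 = -663889961/22969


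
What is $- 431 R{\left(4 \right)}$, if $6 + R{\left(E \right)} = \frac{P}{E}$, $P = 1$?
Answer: $\frac{9913}{4} \approx 2478.3$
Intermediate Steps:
$R{\left(E \right)} = -6 + \frac{1}{E}$ ($R{\left(E \right)} = -6 + 1 \frac{1}{E} = -6 + \frac{1}{E}$)
$- 431 R{\left(4 \right)} = - 431 \left(-6 + \frac{1}{4}\right) = \left(-431\right) \left(- \frac{23}{4}\right) = \frac{9913}{4}$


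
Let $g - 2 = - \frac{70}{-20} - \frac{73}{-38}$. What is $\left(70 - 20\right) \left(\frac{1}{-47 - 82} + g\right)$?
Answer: $\frac{908500}{2451} \approx 370.67$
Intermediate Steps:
$g = \frac{141}{19}$ ($g = 2 - \left(- \frac{73}{38} - \frac{7}{2}\right) = 2 - - \frac{103}{19} = 2 + \left(\frac{7}{2} + \frac{73}{38}\right) = 2 + \frac{103}{19} = \frac{141}{19} \approx 7.4211$)
$\left(70 - 20\right) \left(\frac{1}{-47 - 82} + g\right) = \left(70 - 20\right) \left(\frac{1}{-47 - 82} + \frac{141}{19}\right) = 50 \left(\frac{1}{-129} + \frac{141}{19}\right) = 50 \left(- \frac{1}{129} + \frac{141}{19}\right) = 50 \cdot \frac{18170}{2451} = \frac{908500}{2451}$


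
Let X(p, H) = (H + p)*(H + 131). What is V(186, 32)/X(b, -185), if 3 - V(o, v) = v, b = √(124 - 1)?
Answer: -5365/1841508 - 29*√123/1841508 ≈ -0.0030880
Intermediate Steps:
b = √123 ≈ 11.091
X(p, H) = (131 + H)*(H + p) (X(p, H) = (H + p)*(131 + H) = (131 + H)*(H + p))
V(o, v) = 3 - v
V(186, 32)/X(b, -185) = (3 - 1*32)/((-185)² + 131*(-185) + 131*√123 - 185*√123) = (3 - 32)/(34225 - 24235 + 131*√123 - 185*√123) = -29/(9990 - 54*√123)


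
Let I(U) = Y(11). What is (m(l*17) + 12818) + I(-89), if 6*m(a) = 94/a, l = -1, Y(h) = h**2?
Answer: 659842/51 ≈ 12938.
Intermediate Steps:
I(U) = 121 (I(U) = 11**2 = 121)
m(a) = 47/(3*a) (m(a) = (94/a)/6 = 47/(3*a))
(m(l*17) + 12818) + I(-89) = (47/(3*((-1*17))) + 12818) + 121 = ((47/3)/(-17) + 12818) + 121 = ((47/3)*(-1/17) + 12818) + 121 = (-47/51 + 12818) + 121 = 653671/51 + 121 = 659842/51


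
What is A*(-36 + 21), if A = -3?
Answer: 45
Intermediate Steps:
A*(-36 + 21) = -3*(-36 + 21) = -3*(-15) = 45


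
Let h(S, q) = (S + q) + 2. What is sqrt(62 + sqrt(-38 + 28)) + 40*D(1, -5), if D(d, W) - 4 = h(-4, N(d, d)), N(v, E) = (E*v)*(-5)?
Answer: -120 + sqrt(62 + I*sqrt(10)) ≈ -112.12 + 0.20074*I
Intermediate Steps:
N(v, E) = -5*E*v
h(S, q) = 2 + S + q
D(d, W) = 2 - 5*d**2 (D(d, W) = 4 + (2 - 4 - 5*d*d) = 4 + (2 - 4 - 5*d**2) = 4 + (-2 - 5*d**2) = 2 - 5*d**2)
sqrt(62 + sqrt(-38 + 28)) + 40*D(1, -5) = sqrt(62 + sqrt(-38 + 28)) + 40*(2 - 5*1**2) = sqrt(62 + sqrt(-10)) + 40*(2 - 5*1) = sqrt(62 + I*sqrt(10)) + 40*(2 - 5) = sqrt(62 + I*sqrt(10)) + 40*(-3) = sqrt(62 + I*sqrt(10)) - 120 = -120 + sqrt(62 + I*sqrt(10))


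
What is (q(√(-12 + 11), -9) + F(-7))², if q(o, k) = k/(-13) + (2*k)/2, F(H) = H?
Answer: 39601/169 ≈ 234.33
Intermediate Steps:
q(o, k) = 12*k/13 (q(o, k) = k*(-1/13) + (2*k)*(½) = -k/13 + k = 12*k/13)
(q(√(-12 + 11), -9) + F(-7))² = ((12/13)*(-9) - 7)² = (-108/13 - 7)² = (-199/13)² = 39601/169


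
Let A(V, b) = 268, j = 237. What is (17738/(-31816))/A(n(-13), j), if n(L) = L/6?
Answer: -8869/4263344 ≈ -0.0020803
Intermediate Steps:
n(L) = L/6 (n(L) = L*(1/6) = L/6)
(17738/(-31816))/A(n(-13), j) = (17738/(-31816))/268 = (17738*(-1/31816))*(1/268) = -8869/15908*1/268 = -8869/4263344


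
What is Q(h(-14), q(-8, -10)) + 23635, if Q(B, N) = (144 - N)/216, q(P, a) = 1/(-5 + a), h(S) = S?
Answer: 76579561/3240 ≈ 23636.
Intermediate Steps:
Q(B, N) = 2/3 - N/216 (Q(B, N) = (144 - N)*(1/216) = 2/3 - N/216)
Q(h(-14), q(-8, -10)) + 23635 = (2/3 - 1/(216*(-5 - 10))) + 23635 = (2/3 - 1/216/(-15)) + 23635 = (2/3 - 1/216*(-1/15)) + 23635 = (2/3 + 1/3240) + 23635 = 2161/3240 + 23635 = 76579561/3240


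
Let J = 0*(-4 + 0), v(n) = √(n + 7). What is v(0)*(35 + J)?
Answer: 35*√7 ≈ 92.601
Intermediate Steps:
v(n) = √(7 + n)
J = 0 (J = 0*(-4) = 0)
v(0)*(35 + J) = √(7 + 0)*(35 + 0) = √7*35 = 35*√7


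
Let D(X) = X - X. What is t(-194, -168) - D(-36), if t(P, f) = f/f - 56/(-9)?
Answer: 65/9 ≈ 7.2222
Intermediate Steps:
t(P, f) = 65/9 (t(P, f) = 1 - 56*(-1/9) = 1 + 56/9 = 65/9)
D(X) = 0
t(-194, -168) - D(-36) = 65/9 - 1*0 = 65/9 + 0 = 65/9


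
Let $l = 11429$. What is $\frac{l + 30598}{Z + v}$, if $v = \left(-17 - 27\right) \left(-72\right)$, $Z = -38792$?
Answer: $- \frac{42027}{35624} \approx -1.1797$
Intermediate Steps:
$v = 3168$ ($v = \left(-44\right) \left(-72\right) = 3168$)
$\frac{l + 30598}{Z + v} = \frac{11429 + 30598}{-38792 + 3168} = \frac{42027}{-35624} = 42027 \left(- \frac{1}{35624}\right) = - \frac{42027}{35624}$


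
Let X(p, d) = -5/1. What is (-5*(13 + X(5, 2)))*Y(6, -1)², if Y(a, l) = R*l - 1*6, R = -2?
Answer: -640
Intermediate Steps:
X(p, d) = -5 (X(p, d) = -5*1 = -5)
Y(a, l) = -6 - 2*l (Y(a, l) = -2*l - 1*6 = -2*l - 6 = -6 - 2*l)
(-5*(13 + X(5, 2)))*Y(6, -1)² = (-5*(13 - 5))*(-6 - 2*(-1))² = (-5*8)*(-6 + 2)² = -40*(-4)² = -40*16 = -640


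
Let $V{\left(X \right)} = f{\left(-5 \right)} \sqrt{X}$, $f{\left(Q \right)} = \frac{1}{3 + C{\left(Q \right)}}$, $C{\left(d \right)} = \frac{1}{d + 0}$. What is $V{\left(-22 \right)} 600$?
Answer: $\frac{1500 i \sqrt{22}}{7} \approx 1005.1 i$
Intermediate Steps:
$C{\left(d \right)} = \frac{1}{d}$
$f{\left(Q \right)} = \frac{1}{3 + \frac{1}{Q}}$
$V{\left(X \right)} = \frac{5 \sqrt{X}}{14}$ ($V{\left(X \right)} = - \frac{5}{1 + 3 \left(-5\right)} \sqrt{X} = - \frac{5}{1 - 15} \sqrt{X} = - \frac{5}{-14} \sqrt{X} = \left(-5\right) \left(- \frac{1}{14}\right) \sqrt{X} = \frac{5 \sqrt{X}}{14}$)
$V{\left(-22 \right)} 600 = \frac{5 \sqrt{-22}}{14} \cdot 600 = \frac{5 i \sqrt{22}}{14} \cdot 600 = \frac{1500 i \sqrt{22}}{7}$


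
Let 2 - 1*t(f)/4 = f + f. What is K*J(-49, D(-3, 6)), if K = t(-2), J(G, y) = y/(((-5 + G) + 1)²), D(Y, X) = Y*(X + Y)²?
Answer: -648/2809 ≈ -0.23069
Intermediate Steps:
t(f) = 8 - 8*f (t(f) = 8 - 4*(f + f) = 8 - 8*f)
J(G, y) = y/(-4 + G)² (J(G, y) = y/((-4 + G)²) = y/(-4 + G)²)
K = 24 (K = 8 - 8*(-2) = 8 + 16 = 24)
K*J(-49, D(-3, 6)) = 24*((-3*(6 - 3)²)/(-4 - 49)²) = 24*(-3*3²/(-53)²) = 24*(-3*9*(1/2809)) = 24*(-27*1/2809) = 24*(-27/2809) = -648/2809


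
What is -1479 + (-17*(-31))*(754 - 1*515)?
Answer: 124474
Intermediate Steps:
-1479 + (-17*(-31))*(754 - 1*515) = -1479 + 527*(754 - 515) = -1479 + 527*239 = -1479 + 125953 = 124474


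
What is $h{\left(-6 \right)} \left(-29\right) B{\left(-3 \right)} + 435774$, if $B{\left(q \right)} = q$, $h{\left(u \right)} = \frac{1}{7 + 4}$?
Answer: $\frac{4793601}{11} \approx 4.3578 \cdot 10^{5}$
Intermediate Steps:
$h{\left(u \right)} = \frac{1}{11}$
$h{\left(-6 \right)} \left(-29\right) B{\left(-3 \right)} + 435774 = \frac{1}{11} \left(-29\right) \left(-3\right) + 435774 = \left(- \frac{29}{11}\right) \left(-3\right) + 435774 = \frac{87}{11} + 435774 = \frac{4793601}{11}$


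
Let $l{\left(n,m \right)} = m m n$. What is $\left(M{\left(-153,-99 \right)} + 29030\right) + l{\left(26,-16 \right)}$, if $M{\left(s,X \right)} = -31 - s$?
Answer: $35808$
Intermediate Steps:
$l{\left(n,m \right)} = n m^{2}$ ($l{\left(n,m \right)} = m^{2} n = n m^{2}$)
$\left(M{\left(-153,-99 \right)} + 29030\right) + l{\left(26,-16 \right)} = \left(\left(-31 - -153\right) + 29030\right) + 26 \left(-16\right)^{2} = \left(\left(-31 + 153\right) + 29030\right) + 26 \cdot 256 = \left(122 + 29030\right) + 6656 = 29152 + 6656 = 35808$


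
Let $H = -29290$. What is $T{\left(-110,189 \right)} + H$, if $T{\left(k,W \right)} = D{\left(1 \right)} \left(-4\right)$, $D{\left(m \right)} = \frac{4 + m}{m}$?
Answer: $-29310$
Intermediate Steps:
$D{\left(m \right)} = \frac{4 + m}{m}$
$T{\left(k,W \right)} = -20$ ($T{\left(k,W \right)} = \frac{4 + 1}{1} \left(-4\right) = 1 \cdot 5 \left(-4\right) = 5 \left(-4\right) = -20$)
$T{\left(-110,189 \right)} + H = -20 - 29290 = -29310$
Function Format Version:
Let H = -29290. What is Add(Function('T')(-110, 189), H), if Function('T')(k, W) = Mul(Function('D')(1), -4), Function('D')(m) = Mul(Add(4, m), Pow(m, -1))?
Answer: -29310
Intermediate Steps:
Function('D')(m) = Mul(Pow(m, -1), Add(4, m))
Function('T')(k, W) = -20 (Function('T')(k, W) = Mul(Mul(Pow(1, -1), Add(4, 1)), -4) = Mul(Mul(1, 5), -4) = Mul(5, -4) = -20)
Add(Function('T')(-110, 189), H) = Add(-20, -29290) = -29310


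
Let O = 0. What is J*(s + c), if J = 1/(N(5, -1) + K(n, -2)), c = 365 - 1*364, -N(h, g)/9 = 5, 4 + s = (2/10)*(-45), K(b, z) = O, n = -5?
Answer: 4/15 ≈ 0.26667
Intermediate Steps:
K(b, z) = 0
s = -13 (s = -4 + (2/10)*(-45) = -4 + (2*(⅒))*(-45) = -4 + (⅕)*(-45) = -4 - 9 = -13)
N(h, g) = -45 (N(h, g) = -9*5 = -45)
c = 1 (c = 365 - 364 = 1)
J = -1/45 (J = 1/(-45 + 0) = 1/(-45) = -1/45 ≈ -0.022222)
J*(s + c) = -(-13 + 1)/45 = -1/45*(-12) = 4/15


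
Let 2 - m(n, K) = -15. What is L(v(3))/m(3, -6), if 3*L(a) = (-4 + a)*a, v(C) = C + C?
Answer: 4/17 ≈ 0.23529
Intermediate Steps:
m(n, K) = 17 (m(n, K) = 2 - 1*(-15) = 2 + 15 = 17)
v(C) = 2*C
L(a) = a*(-4 + a)/3 (L(a) = ((-4 + a)*a)/3 = (a*(-4 + a))/3 = a*(-4 + a)/3)
L(v(3))/m(3, -6) = ((2*3)*(-4 + 2*3)/3)/17 = ((1/3)*6*(-4 + 6))*(1/17) = ((1/3)*6*2)*(1/17) = 4*(1/17) = 4/17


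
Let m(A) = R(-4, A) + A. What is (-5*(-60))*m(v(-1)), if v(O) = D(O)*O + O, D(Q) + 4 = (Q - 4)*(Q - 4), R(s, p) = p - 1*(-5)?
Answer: -11700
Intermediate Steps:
R(s, p) = 5 + p (R(s, p) = p + 5 = 5 + p)
D(Q) = -4 + (-4 + Q)**2 (D(Q) = -4 + (Q - 4)*(Q - 4) = -4 + (-4 + Q)*(-4 + Q) = -4 + (-4 + Q)**2)
v(O) = O + O*(-4 + (-4 + O)**2) (v(O) = (-4 + (-4 + O)**2)*O + O = O*(-4 + (-4 + O)**2) + O = O + O*(-4 + (-4 + O)**2))
m(A) = 5 + 2*A (m(A) = (5 + A) + A = 5 + 2*A)
(-5*(-60))*m(v(-1)) = (-5*(-60))*(5 + 2*(-(-3 + (-4 - 1)**2))) = 300*(5 + 2*(-(-3 + (-5)**2))) = 300*(5 + 2*(-(-3 + 25))) = 300*(5 + 2*(-1*22)) = 300*(5 + 2*(-22)) = 300*(5 - 44) = 300*(-39) = -11700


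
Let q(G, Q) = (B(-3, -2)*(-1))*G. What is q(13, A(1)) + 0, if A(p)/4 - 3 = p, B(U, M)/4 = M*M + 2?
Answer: -312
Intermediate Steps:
B(U, M) = 8 + 4*M² (B(U, M) = 4*(M*M + 2) = 4*(M² + 2) = 4*(2 + M²) = 8 + 4*M²)
A(p) = 12 + 4*p
q(G, Q) = -24*G (q(G, Q) = ((8 + 4*(-2)²)*(-1))*G = ((8 + 4*4)*(-1))*G = ((8 + 16)*(-1))*G = (24*(-1))*G = -24*G)
q(13, A(1)) + 0 = -24*13 + 0 = -312 + 0 = -312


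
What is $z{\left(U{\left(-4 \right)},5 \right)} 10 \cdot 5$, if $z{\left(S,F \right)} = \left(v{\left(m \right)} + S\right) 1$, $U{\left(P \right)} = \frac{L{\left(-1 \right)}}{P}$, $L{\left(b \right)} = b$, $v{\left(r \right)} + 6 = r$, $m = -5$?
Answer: $- \frac{1075}{2} \approx -537.5$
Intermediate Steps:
$v{\left(r \right)} = -6 + r$
$U{\left(P \right)} = - \frac{1}{P}$
$z{\left(S,F \right)} = -11 + S$ ($z{\left(S,F \right)} = \left(\left(-6 - 5\right) + S\right) 1 = \left(-11 + S\right) 1 = -11 + S$)
$z{\left(U{\left(-4 \right)},5 \right)} 10 \cdot 5 = \left(-11 - \frac{1}{-4}\right) 10 \cdot 5 = \left(-11 - - \frac{1}{4}\right) 10 \cdot 5 = \left(-11 + \frac{1}{4}\right) 10 \cdot 5 = \left(- \frac{43}{4}\right) 10 \cdot 5 = \left(- \frac{215}{2}\right) 5 = - \frac{1075}{2}$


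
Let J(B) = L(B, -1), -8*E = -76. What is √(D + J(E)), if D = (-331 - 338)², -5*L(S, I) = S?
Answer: √44755910/10 ≈ 669.00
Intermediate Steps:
E = 19/2 (E = -⅛*(-76) = 19/2 ≈ 9.5000)
L(S, I) = -S/5
J(B) = -B/5
D = 447561 (D = (-669)² = 447561)
√(D + J(E)) = √(447561 - ⅕*19/2) = √(447561 - 19/10) = √(4475591/10) = √44755910/10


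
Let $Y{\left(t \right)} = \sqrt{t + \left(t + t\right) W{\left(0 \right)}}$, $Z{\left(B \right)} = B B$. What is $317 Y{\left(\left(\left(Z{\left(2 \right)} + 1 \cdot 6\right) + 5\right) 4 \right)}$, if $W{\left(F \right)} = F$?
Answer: $634 \sqrt{15} \approx 2455.5$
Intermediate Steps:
$Z{\left(B \right)} = B^{2}$
$Y{\left(t \right)} = \sqrt{t}$ ($Y{\left(t \right)} = \sqrt{t + \left(t + t\right) 0} = \sqrt{t + 2 t 0} = \sqrt{t + 0} = \sqrt{t}$)
$317 Y{\left(\left(\left(Z{\left(2 \right)} + 1 \cdot 6\right) + 5\right) 4 \right)} = 317 \sqrt{\left(\left(2^{2} + 1 \cdot 6\right) + 5\right) 4} = 317 \sqrt{\left(\left(4 + 6\right) + 5\right) 4} = 317 \sqrt{\left(10 + 5\right) 4} = 317 \sqrt{15 \cdot 4} = 317 \sqrt{60} = 317 \cdot 2 \sqrt{15} = 634 \sqrt{15}$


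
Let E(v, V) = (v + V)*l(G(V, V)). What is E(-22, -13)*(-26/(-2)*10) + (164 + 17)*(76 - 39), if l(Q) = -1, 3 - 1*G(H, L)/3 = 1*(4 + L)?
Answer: 11247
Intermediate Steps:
G(H, L) = -3 - 3*L (G(H, L) = 9 - 3*(4 + L) = 9 + (-12 - 3*L) = -3 - 3*L)
E(v, V) = -V - v (E(v, V) = (v + V)*(-1) = (V + v)*(-1) = -V - v)
E(-22, -13)*(-26/(-2)*10) + (164 + 17)*(76 - 39) = (-1*(-13) - 1*(-22))*(-26/(-2)*10) + (164 + 17)*(76 - 39) = (13 + 22)*(-26*(-1/2)*10) + 181*37 = 35*(13*10) + 6697 = 35*130 + 6697 = 4550 + 6697 = 11247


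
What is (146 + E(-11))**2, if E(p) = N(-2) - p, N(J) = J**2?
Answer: 25921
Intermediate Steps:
E(p) = 4 - p (E(p) = (-2)**2 - p = 4 - p)
(146 + E(-11))**2 = (146 + (4 - 1*(-11)))**2 = (146 + (4 + 11))**2 = (146 + 15)**2 = 161**2 = 25921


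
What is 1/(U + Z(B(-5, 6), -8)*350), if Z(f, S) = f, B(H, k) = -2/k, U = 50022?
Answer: 3/149716 ≈ 2.0038e-5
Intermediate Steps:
1/(U + Z(B(-5, 6), -8)*350) = 1/(50022 - 2/6*350) = 1/(50022 - 2*⅙*350) = 1/(50022 - ⅓*350) = 1/(50022 - 350/3) = 1/(149716/3) = 3/149716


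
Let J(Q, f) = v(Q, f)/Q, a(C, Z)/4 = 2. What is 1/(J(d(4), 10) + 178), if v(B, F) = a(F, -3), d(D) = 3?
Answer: 3/542 ≈ 0.0055351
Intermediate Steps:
a(C, Z) = 8 (a(C, Z) = 4*2 = 8)
v(B, F) = 8
J(Q, f) = 8/Q
1/(J(d(4), 10) + 178) = 1/(8/3 + 178) = 1/(542/3) = 3/542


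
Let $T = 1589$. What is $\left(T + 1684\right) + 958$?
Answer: $4231$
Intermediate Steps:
$\left(T + 1684\right) + 958 = \left(1589 + 1684\right) + 958 = 3273 + 958 = 4231$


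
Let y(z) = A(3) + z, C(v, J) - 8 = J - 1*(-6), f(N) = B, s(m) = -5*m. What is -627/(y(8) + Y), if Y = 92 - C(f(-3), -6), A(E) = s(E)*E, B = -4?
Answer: -627/47 ≈ -13.340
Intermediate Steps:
f(N) = -4
A(E) = -5*E² (A(E) = (-5*E)*E = -5*E²)
C(v, J) = 14 + J (C(v, J) = 8 + (J - 1*(-6)) = 8 + (J + 6) = 8 + (6 + J) = 14 + J)
y(z) = -45 + z (y(z) = -5*3² + z = -5*9 + z = -45 + z)
Y = 84 (Y = 92 - (14 - 6) = 92 - 1*8 = 92 - 8 = 84)
-627/(y(8) + Y) = -627/((-45 + 8) + 84) = -627/(-37 + 84) = -627/47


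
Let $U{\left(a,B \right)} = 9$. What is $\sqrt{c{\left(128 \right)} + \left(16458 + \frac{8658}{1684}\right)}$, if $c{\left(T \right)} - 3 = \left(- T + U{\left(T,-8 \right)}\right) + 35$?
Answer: $\frac{\sqrt{11614348446}}{842} \approx 127.99$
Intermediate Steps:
$c{\left(T \right)} = 47 - T$ ($c{\left(T \right)} = 3 + \left(\left(- T + 9\right) + 35\right) = 3 + \left(\left(9 - T\right) + 35\right) = 3 - \left(-44 + T\right) = 47 - T$)
$\sqrt{c{\left(128 \right)} + \left(16458 + \frac{8658}{1684}\right)} = \sqrt{\left(47 - 128\right) + \left(16458 + \frac{8658}{1684}\right)} = \sqrt{\left(47 - 128\right) + \left(16458 + 8658 \cdot \frac{1}{1684}\right)} = \sqrt{-81 + \left(16458 + \frac{4329}{842}\right)} = \sqrt{-81 + \frac{13861965}{842}} = \sqrt{\frac{13793763}{842}} = \frac{\sqrt{11614348446}}{842}$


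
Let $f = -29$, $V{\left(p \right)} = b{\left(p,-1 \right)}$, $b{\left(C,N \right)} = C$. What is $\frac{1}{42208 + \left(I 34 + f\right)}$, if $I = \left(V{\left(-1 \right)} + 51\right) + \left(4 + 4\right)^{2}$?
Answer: $\frac{1}{46055} \approx 2.1713 \cdot 10^{-5}$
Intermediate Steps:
$V{\left(p \right)} = p$
$I = 114$ ($I = \left(-1 + 51\right) + \left(4 + 4\right)^{2} = 50 + 8^{2} = 50 + 64 = 114$)
$\frac{1}{42208 + \left(I 34 + f\right)} = \frac{1}{42208 + \left(114 \cdot 34 - 29\right)} = \frac{1}{42208 + \left(3876 - 29\right)} = \frac{1}{42208 + 3847} = \frac{1}{46055}$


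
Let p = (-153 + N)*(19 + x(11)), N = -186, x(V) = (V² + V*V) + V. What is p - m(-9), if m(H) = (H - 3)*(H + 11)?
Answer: -92184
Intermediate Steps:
x(V) = V + 2*V² (x(V) = (V² + V²) + V = 2*V² + V = V + 2*V²)
m(H) = (-3 + H)*(11 + H)
p = -92208 (p = (-153 - 186)*(19 + 11*(1 + 2*11)) = -339*(19 + 11*(1 + 22)) = -339*(19 + 11*23) = -339*(19 + 253) = -339*272 = -92208)
p - m(-9) = -92208 - (-33 + (-9)² + 8*(-9)) = -92208 - (-33 + 81 - 72) = -92208 - 1*(-24) = -92208 + 24 = -92184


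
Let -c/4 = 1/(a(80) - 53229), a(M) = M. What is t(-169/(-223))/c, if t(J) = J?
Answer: 8982181/892 ≈ 10070.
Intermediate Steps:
c = 4/53149 (c = -4/(80 - 53229) = -4/(-53149) = -4*(-1/53149) = 4/53149 ≈ 7.5260e-5)
t(-169/(-223))/c = (-169/(-223))/(4/53149) = -169*(-1/223)*(53149/4) = (169/223)*(53149/4) = 8982181/892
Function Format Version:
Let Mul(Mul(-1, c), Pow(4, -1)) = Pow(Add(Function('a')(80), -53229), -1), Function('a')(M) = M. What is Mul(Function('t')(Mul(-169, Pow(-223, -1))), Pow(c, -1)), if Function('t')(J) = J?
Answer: Rational(8982181, 892) ≈ 10070.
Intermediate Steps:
c = Rational(4, 53149) (c = Mul(-4, Pow(Add(80, -53229), -1)) = Mul(-4, Pow(-53149, -1)) = Mul(-4, Rational(-1, 53149)) = Rational(4, 53149) ≈ 7.5260e-5)
Mul(Function('t')(Mul(-169, Pow(-223, -1))), Pow(c, -1)) = Mul(Mul(-169, Pow(-223, -1)), Pow(Rational(4, 53149), -1)) = Mul(Mul(-169, Rational(-1, 223)), Rational(53149, 4)) = Mul(Rational(169, 223), Rational(53149, 4)) = Rational(8982181, 892)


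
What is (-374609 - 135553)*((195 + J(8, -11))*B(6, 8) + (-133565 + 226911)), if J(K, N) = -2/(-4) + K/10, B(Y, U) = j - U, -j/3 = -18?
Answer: -261141214398/5 ≈ -5.2228e+10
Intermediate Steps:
j = 54 (j = -3*(-18) = 54)
B(Y, U) = 54 - U
J(K, N) = ½ + K/10 (J(K, N) = -2*(-¼) + K*(⅒) = ½ + K/10)
(-374609 - 135553)*((195 + J(8, -11))*B(6, 8) + (-133565 + 226911)) = (-374609 - 135553)*((195 + (½ + (⅒)*8))*(54 - 1*8) + (-133565 + 226911)) = -510162*((195 + (½ + ⅘))*(54 - 8) + 93346) = -510162*((195 + 13/10)*46 + 93346) = -510162*((1963/10)*46 + 93346) = -510162*(45149/5 + 93346) = -510162*511879/5 = -261141214398/5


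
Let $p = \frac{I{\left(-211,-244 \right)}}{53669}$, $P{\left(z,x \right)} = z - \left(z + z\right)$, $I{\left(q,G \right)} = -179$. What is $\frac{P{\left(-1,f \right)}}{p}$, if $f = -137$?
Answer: $- \frac{53669}{179} \approx -299.83$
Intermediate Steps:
$P{\left(z,x \right)} = - z$ ($P{\left(z,x \right)} = z - 2 z = - z$)
$p = - \frac{179}{53669} \approx -0.0033353$
$\frac{P{\left(-1,f \right)}}{p} = \frac{\left(-1\right) \left(-1\right)}{- \frac{179}{53669}} = 1 \left(- \frac{53669}{179}\right) = - \frac{53669}{179}$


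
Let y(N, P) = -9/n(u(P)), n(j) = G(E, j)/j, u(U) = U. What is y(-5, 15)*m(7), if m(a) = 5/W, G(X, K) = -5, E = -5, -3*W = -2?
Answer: 405/2 ≈ 202.50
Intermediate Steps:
W = 2/3 (W = -1/3*(-2) = 2/3 ≈ 0.66667)
m(a) = 15/2 (m(a) = 5/(2/3) = 5*(3/2) = 15/2)
n(j) = -5/j
y(N, P) = 9*P/5 (y(N, P) = -9*(-P/5) = -(-9)*P/5 = 9*P/5)
y(-5, 15)*m(7) = ((9/5)*15)*(15/2) = 27*(15/2) = 405/2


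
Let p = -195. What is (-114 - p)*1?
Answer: 81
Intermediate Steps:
(-114 - p)*1 = (-114 - 1*(-195))*1 = (-114 + 195)*1 = 81*1 = 81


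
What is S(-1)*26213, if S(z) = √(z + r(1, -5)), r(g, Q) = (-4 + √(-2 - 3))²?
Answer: 26213*√(10 - 8*I*√5) ≈ 1.0235e+5 - 60044.0*I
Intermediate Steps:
r(g, Q) = (-4 + I*√5)² (r(g, Q) = (-4 + √(-5))² = (-4 + I*√5)²)
S(z) = √(z + (4 - I*√5)²)
S(-1)*26213 = √(-1 + (4 - I*√5)²)*26213 = 26213*√(-1 + (4 - I*√5)²)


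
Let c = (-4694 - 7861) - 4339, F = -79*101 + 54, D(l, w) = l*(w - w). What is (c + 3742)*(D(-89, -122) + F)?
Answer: 104229600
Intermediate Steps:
D(l, w) = 0 (D(l, w) = l*0 = 0)
F = -7925 (F = -7979 + 54 = -7925)
c = -16894 (c = -12555 - 4339 = -16894)
(c + 3742)*(D(-89, -122) + F) = (-16894 + 3742)*(0 - 7925) = -13152*(-7925) = 104229600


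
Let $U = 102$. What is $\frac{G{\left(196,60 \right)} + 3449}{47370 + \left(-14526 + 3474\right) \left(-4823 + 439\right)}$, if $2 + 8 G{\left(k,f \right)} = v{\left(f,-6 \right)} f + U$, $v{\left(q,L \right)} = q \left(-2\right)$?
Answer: $\frac{5123}{96998676} \approx 5.2815 \cdot 10^{-5}$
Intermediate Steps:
$v{\left(q,L \right)} = - 2 q$
$G{\left(k,f \right)} = \frac{25}{2} - \frac{f^{2}}{4}$ ($G{\left(k,f \right)} = - \frac{1}{4} + \frac{- 2 f f + 102}{8} = - \frac{1}{4} + \frac{- 2 f^{2} + 102}{8} = - \frac{1}{4} + \frac{102 - 2 f^{2}}{8} = - \frac{1}{4} - \left(- \frac{51}{4} + \frac{f^{2}}{4}\right) = \frac{25}{2} - \frac{f^{2}}{4}$)
$\frac{G{\left(196,60 \right)} + 3449}{47370 + \left(-14526 + 3474\right) \left(-4823 + 439\right)} = \frac{\left(\frac{25}{2} - \frac{60^{2}}{4}\right) + 3449}{47370 + \left(-14526 + 3474\right) \left(-4823 + 439\right)} = \frac{\left(\frac{25}{2} - 900\right) + 3449}{47370 - -48451968} = \frac{\left(\frac{25}{2} - 900\right) + 3449}{47370 + 48451968} = \frac{- \frac{1775}{2} + 3449}{48499338} = \frac{5123}{2} \cdot \frac{1}{48499338} = \frac{5123}{96998676}$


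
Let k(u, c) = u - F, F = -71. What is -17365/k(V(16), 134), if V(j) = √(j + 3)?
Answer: -1232915/5022 + 17365*√19/5022 ≈ -230.43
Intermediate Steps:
V(j) = √(3 + j)
k(u, c) = 71 + u (k(u, c) = u - 1*(-71) = u + 71 = 71 + u)
-17365/k(V(16), 134) = -17365/(71 + √(3 + 16)) = -17365/(71 + √19)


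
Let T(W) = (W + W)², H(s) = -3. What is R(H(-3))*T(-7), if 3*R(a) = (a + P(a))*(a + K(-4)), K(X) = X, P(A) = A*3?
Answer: 5488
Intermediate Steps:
P(A) = 3*A
T(W) = 4*W² (T(W) = (2*W)² = 4*W²)
R(a) = 4*a*(-4 + a)/3 (R(a) = ((a + 3*a)*(a - 4))/3 = ((4*a)*(-4 + a))/3 = (4*a*(-4 + a))/3 = 4*a*(-4 + a)/3)
R(H(-3))*T(-7) = ((4/3)*(-3)*(-4 - 3))*(4*(-7)²) = ((4/3)*(-3)*(-7))*(4*49) = 28*196 = 5488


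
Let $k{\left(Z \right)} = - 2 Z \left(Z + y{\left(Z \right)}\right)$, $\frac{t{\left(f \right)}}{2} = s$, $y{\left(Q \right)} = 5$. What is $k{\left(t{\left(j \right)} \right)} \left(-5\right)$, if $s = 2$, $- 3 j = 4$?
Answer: $360$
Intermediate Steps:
$j = - \frac{4}{3}$ ($j = \left(- \frac{1}{3}\right) 4 = - \frac{4}{3} \approx -1.3333$)
$t{\left(f \right)} = 4$ ($t{\left(f \right)} = 2 \cdot 2 = 4$)
$k{\left(Z \right)} = - 2 Z \left(5 + Z\right)$ ($k{\left(Z \right)} = - 2 Z \left(Z + 5\right) = - 2 Z \left(5 + Z\right)$)
$k{\left(t{\left(j \right)} \right)} \left(-5\right) = \left(-2\right) 4 \left(5 + 4\right) \left(-5\right) = \left(-2\right) 4 \cdot 9 \left(-5\right) = \left(-72\right) \left(-5\right) = 360$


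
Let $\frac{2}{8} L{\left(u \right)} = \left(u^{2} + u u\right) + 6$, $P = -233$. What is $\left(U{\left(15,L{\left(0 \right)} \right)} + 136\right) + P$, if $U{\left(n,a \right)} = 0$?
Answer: $-97$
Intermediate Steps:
$L{\left(u \right)} = 24 + 8 u^{2}$ ($L{\left(u \right)} = 4 \left(\left(u^{2} + u u\right) + 6\right) = 4 \left(\left(u^{2} + u^{2}\right) + 6\right) = 4 \left(2 u^{2} + 6\right) = 4 \left(6 + 2 u^{2}\right) = 24 + 8 u^{2}$)
$\left(U{\left(15,L{\left(0 \right)} \right)} + 136\right) + P = \left(0 + 136\right) - 233 = 136 - 233 = -97$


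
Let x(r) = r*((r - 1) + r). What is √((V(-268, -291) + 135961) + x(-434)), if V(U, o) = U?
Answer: √512839 ≈ 716.13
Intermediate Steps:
x(r) = r*(-1 + 2*r) (x(r) = r*((-1 + r) + r) = r*(-1 + 2*r))
√((V(-268, -291) + 135961) + x(-434)) = √((-268 + 135961) - 434*(-1 + 2*(-434))) = √(135693 - 434*(-1 - 868)) = √(135693 - 434*(-869)) = √(135693 + 377146) = √512839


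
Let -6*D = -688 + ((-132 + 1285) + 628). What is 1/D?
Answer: -6/1093 ≈ -0.0054895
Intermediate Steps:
D = -1093/6 (D = -(-688 + ((-132 + 1285) + 628))/6 = -(-688 + (1153 + 628))/6 = -(-688 + 1781)/6 = -⅙*1093 = -1093/6 ≈ -182.17)
1/D = 1/(-1093/6) = -6/1093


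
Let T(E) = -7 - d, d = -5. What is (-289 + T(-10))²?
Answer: 84681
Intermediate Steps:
T(E) = -2 (T(E) = -7 - 1*(-5) = -7 + 5 = -2)
(-289 + T(-10))² = (-289 - 2)² = (-291)² = 84681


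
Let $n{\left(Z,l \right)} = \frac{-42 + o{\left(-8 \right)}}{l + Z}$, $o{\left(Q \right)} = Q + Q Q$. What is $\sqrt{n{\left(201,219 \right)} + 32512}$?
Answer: $\frac{\sqrt{29260830}}{30} \approx 180.31$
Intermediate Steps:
$o{\left(Q \right)} = Q + Q^{2}$
$n{\left(Z,l \right)} = \frac{14}{Z + l}$ ($n{\left(Z,l \right)} = \frac{-42 - 8 \left(1 - 8\right)}{l + Z} = \frac{-42 - -56}{Z + l} = \frac{-42 + 56}{Z + l} = \frac{14}{Z + l}$)
$\sqrt{n{\left(201,219 \right)} + 32512} = \sqrt{\frac{14}{201 + 219} + 32512} = \sqrt{\frac{14}{420} + 32512} = \sqrt{14 \cdot \frac{1}{420} + 32512} = \sqrt{\frac{1}{30} + 32512} = \sqrt{\frac{975361}{30}} = \frac{\sqrt{29260830}}{30}$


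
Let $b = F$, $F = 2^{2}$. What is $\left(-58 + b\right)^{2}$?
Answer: $2916$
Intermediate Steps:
$F = 4$
$b = 4$
$\left(-58 + b\right)^{2} = \left(-58 + 4\right)^{2} = \left(-54\right)^{2} = 2916$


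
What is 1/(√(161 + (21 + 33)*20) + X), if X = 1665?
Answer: 1665/2770984 - √1241/2770984 ≈ 0.00058816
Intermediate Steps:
1/(√(161 + (21 + 33)*20) + X) = 1/(√(161 + (21 + 33)*20) + 1665) = 1/(√(161 + 54*20) + 1665) = 1/(√(161 + 1080) + 1665) = 1/(√1241 + 1665) = 1/(1665 + √1241)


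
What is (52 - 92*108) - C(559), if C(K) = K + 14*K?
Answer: -18269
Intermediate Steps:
C(K) = 15*K
(52 - 92*108) - C(559) = (52 - 92*108) - 15*559 = (52 - 9936) - 1*8385 = -9884 - 8385 = -18269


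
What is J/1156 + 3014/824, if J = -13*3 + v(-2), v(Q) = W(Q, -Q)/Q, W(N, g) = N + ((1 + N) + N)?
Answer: 863527/238136 ≈ 3.6262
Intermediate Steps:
W(N, g) = 1 + 3*N (W(N, g) = N + (1 + 2*N) = 1 + 3*N)
v(Q) = (1 + 3*Q)/Q
J = -73/2 (J = -13*3 + (3 + 1/(-2)) = -39 + (3 - ½) = -39 + 5/2 = -73/2 ≈ -36.500)
J/1156 + 3014/824 = -73/2/1156 + 3014/824 = -73/2*1/1156 + 3014*(1/824) = -73/2312 + 1507/412 = 863527/238136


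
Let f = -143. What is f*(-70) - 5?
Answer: 10005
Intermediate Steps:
f*(-70) - 5 = -143*(-70) - 5 = 10010 - 5 = 10005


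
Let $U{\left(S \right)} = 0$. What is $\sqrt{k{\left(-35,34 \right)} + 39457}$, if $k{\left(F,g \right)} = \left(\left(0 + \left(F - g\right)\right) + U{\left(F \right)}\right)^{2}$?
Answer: $\sqrt{44218} \approx 210.28$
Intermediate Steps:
$k{\left(F,g \right)} = \left(F - g\right)^{2}$ ($k{\left(F,g \right)} = \left(\left(0 + \left(F - g\right)\right) + 0\right)^{2} = \left(\left(F - g\right) + 0\right)^{2} = \left(F - g\right)^{2}$)
$\sqrt{k{\left(-35,34 \right)} + 39457} = \sqrt{\left(-35 - 34\right)^{2} + 39457} = \sqrt{\left(-69\right)^{2} + 39457} = \sqrt{4761 + 39457} = \sqrt{44218}$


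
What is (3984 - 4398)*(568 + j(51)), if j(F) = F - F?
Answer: -235152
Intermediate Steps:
j(F) = 0
(3984 - 4398)*(568 + j(51)) = (3984 - 4398)*(568 + 0) = -414*568 = -235152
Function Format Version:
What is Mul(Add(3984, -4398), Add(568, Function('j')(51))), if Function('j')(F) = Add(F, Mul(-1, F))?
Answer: -235152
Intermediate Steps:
Function('j')(F) = 0
Mul(Add(3984, -4398), Add(568, Function('j')(51))) = Mul(Add(3984, -4398), Add(568, 0)) = Mul(-414, 568) = -235152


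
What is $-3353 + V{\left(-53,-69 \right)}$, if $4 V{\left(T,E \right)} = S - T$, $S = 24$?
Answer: $- \frac{13335}{4} \approx -3333.8$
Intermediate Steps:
$V{\left(T,E \right)} = 6 - \frac{T}{4}$ ($V{\left(T,E \right)} = \frac{24 - T}{4} = 6 - \frac{T}{4}$)
$-3353 + V{\left(-53,-69 \right)} = -3353 + \left(6 - - \frac{53}{4}\right) = -3353 + \left(6 + \frac{53}{4}\right) = -3353 + \frac{77}{4} = - \frac{13335}{4}$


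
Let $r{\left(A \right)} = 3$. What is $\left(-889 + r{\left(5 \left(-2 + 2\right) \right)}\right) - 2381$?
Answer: $-3267$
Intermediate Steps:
$\left(-889 + r{\left(5 \left(-2 + 2\right) \right)}\right) - 2381 = \left(-889 + 3\right) - 2381 = -886 - 2381 = -3267$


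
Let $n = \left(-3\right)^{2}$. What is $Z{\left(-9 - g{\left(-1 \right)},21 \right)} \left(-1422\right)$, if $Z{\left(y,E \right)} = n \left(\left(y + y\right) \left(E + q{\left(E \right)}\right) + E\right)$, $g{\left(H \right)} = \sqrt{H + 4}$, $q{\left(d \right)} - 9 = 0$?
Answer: $6642162 + 767880 \sqrt{3} \approx 7.9722 \cdot 10^{6}$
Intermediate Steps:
$q{\left(d \right)} = 9$ ($q{\left(d \right)} = 9 + 0 = 9$)
$g{\left(H \right)} = \sqrt{4 + H}$
$n = 9$
$Z{\left(y,E \right)} = 9 E + 18 y \left(9 + E\right)$ ($Z{\left(y,E \right)} = 9 \left(\left(y + y\right) \left(E + 9\right) + E\right) = 9 \left(2 y \left(9 + E\right) + E\right) = 9 \left(E + 2 y \left(9 + E\right)\right) = 9 E + 18 y \left(9 + E\right)$)
$Z{\left(-9 - g{\left(-1 \right)},21 \right)} \left(-1422\right) = \left(9 \cdot 21 + 162 \left(-9 - \sqrt{4 - 1}\right) + 18 \cdot 21 \left(-9 - \sqrt{4 - 1}\right)\right) \left(-1422\right) = \left(189 + 162 \left(-9 - \sqrt{3}\right) + 18 \cdot 21 \left(-9 - \sqrt{3}\right)\right) \left(-1422\right) = \left(189 - \left(1458 + 162 \sqrt{3}\right) - \left(3402 + 378 \sqrt{3}\right)\right) \left(-1422\right) = \left(-4671 - 540 \sqrt{3}\right) \left(-1422\right) = 6642162 + 767880 \sqrt{3}$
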